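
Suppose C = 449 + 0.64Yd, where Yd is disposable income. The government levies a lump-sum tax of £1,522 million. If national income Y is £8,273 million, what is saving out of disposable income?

S = 1981.36

Yd = Y − T = 8273 − 1522 = 6751
C = 449 + 0.64(6751) = 449 + 4320.64 = 4769.64
S = Yd − C = 6751 − 4769.64 = 1981.36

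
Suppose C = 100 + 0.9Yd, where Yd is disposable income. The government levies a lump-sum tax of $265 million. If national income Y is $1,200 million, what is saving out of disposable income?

S = -6.5

Yd = Y − T = 1200 − 265 = 935
C = 100 + 0.9(935) = 100 + 841.5 = 941.5
S = Yd − C = 935 − 941.5 = -6.5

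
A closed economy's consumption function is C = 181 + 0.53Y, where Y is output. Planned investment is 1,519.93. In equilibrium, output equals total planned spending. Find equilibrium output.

Y = 3619

Y = C + I = 181 + 0.53Y + 1519.93
Y − 0.53Y = 1700.93
0.47Y = 1700.93, so Y = 1700.93/0.47 = 3619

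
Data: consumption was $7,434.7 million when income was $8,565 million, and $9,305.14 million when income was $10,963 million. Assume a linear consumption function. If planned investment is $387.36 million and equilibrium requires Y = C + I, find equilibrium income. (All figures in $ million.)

MPC = (9305.14 − 7434.7)/(10963 − 8565) = 1870.44/2398 = 0.78
a = 7434.7 − 0.78(8565) = 754
Equilibrium: Y = 754 + 0.78Y + 387.36
0.22Y = 1141.36, so Y = 1141.36/0.22 = 5188

Y = 5188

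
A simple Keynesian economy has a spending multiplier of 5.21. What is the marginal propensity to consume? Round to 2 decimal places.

k = 1/(1 − MPC), so 1 − MPC = 1/k = 1/5.21 = 0.1919
MPC = 1 − 0.1919 = 0.81

MPC = 0.81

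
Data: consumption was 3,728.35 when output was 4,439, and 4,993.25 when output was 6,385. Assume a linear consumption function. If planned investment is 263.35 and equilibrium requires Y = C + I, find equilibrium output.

Y = 3161

MPC = (4993.25 − 3728.35)/(6385 − 4439) = 1264.9/1946 = 0.65
a = 3728.35 − 0.65(4439) = 843
Equilibrium: Y = 843 + 0.65Y + 263.35
0.35Y = 1106.35, so Y = 1106.35/0.35 = 3161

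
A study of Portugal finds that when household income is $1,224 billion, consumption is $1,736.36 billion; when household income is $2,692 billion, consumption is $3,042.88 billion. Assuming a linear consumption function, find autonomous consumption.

a = 647

MPC = ΔC/ΔY = (3042.88 − 1736.36)/(2692 − 1224) = 1306.52/1468 = 0.89
a = C − MPC·Y = 1736.36 − 0.89(1224) = 1736.36 − 1089.36 = 647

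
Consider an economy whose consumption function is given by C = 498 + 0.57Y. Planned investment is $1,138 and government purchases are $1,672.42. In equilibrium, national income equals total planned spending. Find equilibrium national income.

Y = C + I + G = 498 + 0.57Y + 1138 + 1672.42
Y − 0.57Y = 3308.42
0.43Y = 3308.42, so Y = 3308.42/0.43 = 7694

Y = 7694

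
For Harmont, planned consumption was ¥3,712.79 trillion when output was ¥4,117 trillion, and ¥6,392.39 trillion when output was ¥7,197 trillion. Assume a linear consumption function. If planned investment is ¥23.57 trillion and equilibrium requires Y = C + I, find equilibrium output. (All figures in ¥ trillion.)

Y = 1189

MPC = (6392.39 − 3712.79)/(7197 − 4117) = 2679.6/3080 = 0.87
a = 3712.79 − 0.87(4117) = 131
Equilibrium: Y = 131 + 0.87Y + 23.57
0.13Y = 154.57, so Y = 154.57/0.13 = 1189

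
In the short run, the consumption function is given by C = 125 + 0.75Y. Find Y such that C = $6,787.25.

Y = 8883

125 + 0.75Y = 6787.25
0.75Y = 6662.25, so Y = 6662.25/0.75 = 8883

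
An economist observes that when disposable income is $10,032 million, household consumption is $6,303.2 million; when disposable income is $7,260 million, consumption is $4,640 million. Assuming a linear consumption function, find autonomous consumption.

MPC = ΔC/ΔY = (6303.2 − 4640)/(10032 − 7260) = 1663.2/2772 = 0.6
a = C − MPC·Y = 4640 − 0.6(7260) = 4640 − 4356 = 284

a = 284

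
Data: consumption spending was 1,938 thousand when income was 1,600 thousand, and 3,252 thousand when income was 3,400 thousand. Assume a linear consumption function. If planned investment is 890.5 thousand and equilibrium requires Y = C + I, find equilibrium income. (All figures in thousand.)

MPC = (3252 − 1938)/(3400 − 1600) = 1314/1800 = 0.73
a = 1938 − 0.73(1600) = 770
Equilibrium: Y = 770 + 0.73Y + 890.5
0.27Y = 1660.5, so Y = 1660.5/0.27 = 6150

Y = 6150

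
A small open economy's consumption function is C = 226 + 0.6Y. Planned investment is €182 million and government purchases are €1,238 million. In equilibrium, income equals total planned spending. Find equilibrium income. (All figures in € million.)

Y = C + I + G = 226 + 0.6Y + 182 + 1238
Y − 0.6Y = 1646
0.4Y = 1646, so Y = 1646/0.4 = 4115

Y = 4115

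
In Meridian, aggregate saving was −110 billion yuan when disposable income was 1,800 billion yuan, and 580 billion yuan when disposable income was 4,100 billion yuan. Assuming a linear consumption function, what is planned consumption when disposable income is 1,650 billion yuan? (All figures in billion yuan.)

MPS = ΔS/ΔY = (580 − (-110))/(4100 − 1800) = 690/2300 = 0.3
MPC = 1 − MPS = 0.7
Autonomous saving = -110 − 0.3(1800) = -650, so a = 650
C = 650 + 0.7(1650) = 650 + 1155 = 1805

C = 1805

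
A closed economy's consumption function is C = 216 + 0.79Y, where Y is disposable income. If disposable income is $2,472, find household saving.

C = 216 + 0.79(2472) = 216 + 1952.88 = 2168.88
S = Y − C = 2472 − 2168.88 = 303.12

S = 303.12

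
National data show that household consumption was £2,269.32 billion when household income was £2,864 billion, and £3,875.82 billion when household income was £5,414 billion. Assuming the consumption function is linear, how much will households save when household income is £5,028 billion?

S = 1395.36

MPC = (3875.82 − 2269.32)/(5414 − 2864) = 1606.5/2550 = 0.63
a = 2269.32 − 0.63(2864) = 2269.32 − 1804.32 = 465
C = 465 + 0.63(5028) = 3632.64
S = 5028 − 3632.64 = 1395.36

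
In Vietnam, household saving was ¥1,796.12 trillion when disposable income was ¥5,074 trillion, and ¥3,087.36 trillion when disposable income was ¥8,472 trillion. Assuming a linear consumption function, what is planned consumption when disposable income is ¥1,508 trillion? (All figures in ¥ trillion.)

C = 1066.96

MPS = ΔS/ΔY = (3087.36 − 1796.12)/(8472 − 5074) = 1291.24/3398 = 0.38
MPC = 1 − MPS = 0.62
Autonomous saving = 1796.12 − 0.38(5074) = -132, so a = 132
C = 132 + 0.62(1508) = 132 + 934.96 = 1066.96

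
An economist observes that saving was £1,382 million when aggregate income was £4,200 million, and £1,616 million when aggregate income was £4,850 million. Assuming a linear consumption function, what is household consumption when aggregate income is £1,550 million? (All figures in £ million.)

MPS = ΔS/ΔY = (1616 − 1382)/(4850 − 4200) = 234/650 = 0.36
MPC = 1 − MPS = 0.64
Autonomous saving = 1382 − 0.36(4200) = -130, so a = 130
C = 130 + 0.64(1550) = 130 + 992 = 1122

C = 1122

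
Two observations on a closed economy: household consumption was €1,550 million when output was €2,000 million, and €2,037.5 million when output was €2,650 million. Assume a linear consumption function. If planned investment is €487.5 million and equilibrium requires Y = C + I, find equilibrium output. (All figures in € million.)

MPC = (2037.5 − 1550)/(2650 − 2000) = 487.5/650 = 0.75
a = 1550 − 0.75(2000) = 50
Equilibrium: Y = 50 + 0.75Y + 487.5
0.25Y = 537.5, so Y = 537.5/0.25 = 2150

Y = 2150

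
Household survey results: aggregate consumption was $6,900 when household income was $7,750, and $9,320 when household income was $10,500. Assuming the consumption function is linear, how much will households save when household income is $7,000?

MPC = (9320 − 6900)/(10500 − 7750) = 2420/2750 = 0.88
a = 6900 − 0.88(7750) = 6900 − 6820 = 80
C = 80 + 0.88(7000) = 6240
S = 7000 − 6240 = 760

S = 760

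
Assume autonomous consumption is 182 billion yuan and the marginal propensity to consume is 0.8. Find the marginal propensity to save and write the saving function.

MPS = 1 − MPC = 1 − 0.8 = 0.2
S = Y − C = -182 + 0.2Y

MPS = 0.2; S = -182 + 0.2Y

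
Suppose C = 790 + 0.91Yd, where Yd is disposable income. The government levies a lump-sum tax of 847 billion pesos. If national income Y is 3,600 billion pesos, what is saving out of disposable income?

S = -542.23

Yd = Y − T = 3600 − 847 = 2753
C = 790 + 0.91(2753) = 790 + 2505.23 = 3295.23
S = Yd − C = 2753 − 3295.23 = -542.23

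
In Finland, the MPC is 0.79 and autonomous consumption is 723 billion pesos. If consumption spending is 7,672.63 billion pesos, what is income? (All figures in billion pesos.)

Y = 8797

723 + 0.79Y = 7672.63
0.79Y = 6949.63, so Y = 6949.63/0.79 = 8797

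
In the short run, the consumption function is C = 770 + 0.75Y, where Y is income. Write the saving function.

S = -770 + 0.25Y

S = Y − C = Y − (770 + 0.75Y) = -770 + (1 − 0.75)Y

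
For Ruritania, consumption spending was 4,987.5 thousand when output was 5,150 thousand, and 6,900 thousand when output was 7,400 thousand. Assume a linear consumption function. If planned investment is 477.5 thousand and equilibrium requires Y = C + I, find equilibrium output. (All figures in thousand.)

MPC = (6900 − 4987.5)/(7400 − 5150) = 1912.5/2250 = 0.85
a = 4987.5 − 0.85(5150) = 610
Equilibrium: Y = 610 + 0.85Y + 477.5
0.15Y = 1087.5, so Y = 1087.5/0.15 = 7250

Y = 7250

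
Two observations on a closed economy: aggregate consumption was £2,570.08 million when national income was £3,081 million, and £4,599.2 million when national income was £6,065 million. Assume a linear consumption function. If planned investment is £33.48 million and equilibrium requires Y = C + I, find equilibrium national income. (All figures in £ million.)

Y = 1589

MPC = (4599.2 − 2570.08)/(6065 − 3081) = 2029.12/2984 = 0.68
a = 2570.08 − 0.68(3081) = 475
Equilibrium: Y = 475 + 0.68Y + 33.48
0.32Y = 508.48, so Y = 508.48/0.32 = 1589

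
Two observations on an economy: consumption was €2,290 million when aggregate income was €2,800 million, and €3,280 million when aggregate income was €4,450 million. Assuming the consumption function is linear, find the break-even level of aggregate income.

Y = 1525

MPC = (3280 − 2290)/(4450 − 2800) = 990/1650 = 0.6
a = 2290 − 0.6(2800) = 2290 − 1680 = 610
Break-even: Y = a/(1−MPC) = 610/0.4 = 1525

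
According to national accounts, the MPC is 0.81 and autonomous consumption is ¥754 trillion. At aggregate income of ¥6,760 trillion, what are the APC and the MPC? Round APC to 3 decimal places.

APC = 0.922; MPC = 0.81

MPC = 0.81 (the slope of the consumption function)
C = 754 + 0.81(6760) = 6229.6, so APC = 6229.6/6760 = 0.922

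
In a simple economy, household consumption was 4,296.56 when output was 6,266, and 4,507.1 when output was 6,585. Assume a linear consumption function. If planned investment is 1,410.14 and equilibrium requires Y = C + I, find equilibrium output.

Y = 4621

MPC = (4507.1 − 4296.56)/(6585 − 6266) = 210.54/319 = 0.66
a = 4296.56 − 0.66(6266) = 161
Equilibrium: Y = 161 + 0.66Y + 1410.14
0.34Y = 1571.14, so Y = 1571.14/0.34 = 4621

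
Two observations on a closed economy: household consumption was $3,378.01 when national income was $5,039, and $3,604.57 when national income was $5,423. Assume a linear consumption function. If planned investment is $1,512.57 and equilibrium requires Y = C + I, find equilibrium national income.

MPC = (3604.57 − 3378.01)/(5423 − 5039) = 226.56/384 = 0.59
a = 3378.01 − 0.59(5039) = 405
Equilibrium: Y = 405 + 0.59Y + 1512.57
0.41Y = 1917.57, so Y = 1917.57/0.41 = 4677

Y = 4677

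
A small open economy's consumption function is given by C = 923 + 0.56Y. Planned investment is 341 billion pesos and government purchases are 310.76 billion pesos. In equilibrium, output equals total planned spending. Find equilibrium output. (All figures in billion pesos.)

Y = C + I + G = 923 + 0.56Y + 341 + 310.76
Y − 0.56Y = 1574.76
0.44Y = 1574.76, so Y = 1574.76/0.44 = 3579

Y = 3579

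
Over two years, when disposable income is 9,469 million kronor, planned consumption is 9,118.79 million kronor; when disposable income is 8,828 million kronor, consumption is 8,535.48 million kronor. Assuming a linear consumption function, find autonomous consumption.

MPC = ΔC/ΔY = (9118.79 − 8535.48)/(9469 − 8828) = 583.31/641 = 0.91
a = C − MPC·Y = 8535.48 − 0.91(8828) = 8535.48 − 8033.48 = 502

a = 502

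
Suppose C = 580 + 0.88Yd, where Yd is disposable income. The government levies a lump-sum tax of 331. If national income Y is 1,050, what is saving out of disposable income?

S = -493.72

Yd = Y − T = 1050 − 331 = 719
C = 580 + 0.88(719) = 580 + 632.72 = 1212.72
S = Yd − C = 719 − 1212.72 = -493.72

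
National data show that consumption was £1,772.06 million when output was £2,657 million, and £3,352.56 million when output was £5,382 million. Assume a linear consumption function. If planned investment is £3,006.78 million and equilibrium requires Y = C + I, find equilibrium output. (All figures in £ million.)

MPC = (3352.56 − 1772.06)/(5382 − 2657) = 1580.5/2725 = 0.58
a = 1772.06 − 0.58(2657) = 231
Equilibrium: Y = 231 + 0.58Y + 3006.78
0.42Y = 3237.78, so Y = 3237.78/0.42 = 7709

Y = 7709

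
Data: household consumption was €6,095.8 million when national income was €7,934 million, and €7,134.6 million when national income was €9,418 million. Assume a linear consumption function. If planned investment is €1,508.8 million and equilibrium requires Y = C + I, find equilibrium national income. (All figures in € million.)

MPC = (7134.6 − 6095.8)/(9418 − 7934) = 1038.8/1484 = 0.7
a = 6095.8 − 0.7(7934) = 542
Equilibrium: Y = 542 + 0.7Y + 1508.8
0.3Y = 2050.8, so Y = 2050.8/0.3 = 6836

Y = 6836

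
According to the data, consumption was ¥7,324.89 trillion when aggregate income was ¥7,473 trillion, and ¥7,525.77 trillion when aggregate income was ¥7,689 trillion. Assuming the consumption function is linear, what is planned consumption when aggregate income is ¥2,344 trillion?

MPC = (7525.77 − 7324.89)/(7689 − 7473) = 200.88/216 = 0.93
a = 7324.89 − 0.93(7473) = 7324.89 − 6949.89 = 375
C = 375 + 0.93(2344) = 375 + 2179.92 = 2554.92

C = 2554.92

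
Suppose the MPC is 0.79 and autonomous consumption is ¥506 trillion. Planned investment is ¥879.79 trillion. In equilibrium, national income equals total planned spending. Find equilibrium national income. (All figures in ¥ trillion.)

Y = C + I = 506 + 0.79Y + 879.79
Y − 0.79Y = 1385.79
0.21Y = 1385.79, so Y = 1385.79/0.21 = 6599

Y = 6599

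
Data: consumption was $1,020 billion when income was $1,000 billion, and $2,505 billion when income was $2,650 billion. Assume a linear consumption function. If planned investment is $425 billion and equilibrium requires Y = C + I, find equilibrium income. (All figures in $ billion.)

MPC = (2505 − 1020)/(2650 − 1000) = 1485/1650 = 0.9
a = 1020 − 0.9(1000) = 120
Equilibrium: Y = 120 + 0.9Y + 425
0.1Y = 545, so Y = 545/0.1 = 5450

Y = 5450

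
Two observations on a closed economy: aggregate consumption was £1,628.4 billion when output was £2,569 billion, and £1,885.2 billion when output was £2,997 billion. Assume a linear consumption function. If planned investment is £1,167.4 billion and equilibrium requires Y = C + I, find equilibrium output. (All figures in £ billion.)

Y = 3136

MPC = (1885.2 − 1628.4)/(2997 − 2569) = 256.8/428 = 0.6
a = 1628.4 − 0.6(2569) = 87
Equilibrium: Y = 87 + 0.6Y + 1167.4
0.4Y = 1254.4, so Y = 1254.4/0.4 = 3136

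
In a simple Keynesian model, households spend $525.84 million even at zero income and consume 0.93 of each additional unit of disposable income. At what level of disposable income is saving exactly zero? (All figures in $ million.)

Y = 7512

At break-even, C = Y: 525.84 + 0.93Y = Y
0.07Y = 525.84, so Y = 525.84/0.07 = 7512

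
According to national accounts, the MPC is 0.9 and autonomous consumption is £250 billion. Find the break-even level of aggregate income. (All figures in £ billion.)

Y = 2500

At break-even, C = Y: 250 + 0.9Y = Y
0.1Y = 250, so Y = 250/0.1 = 2500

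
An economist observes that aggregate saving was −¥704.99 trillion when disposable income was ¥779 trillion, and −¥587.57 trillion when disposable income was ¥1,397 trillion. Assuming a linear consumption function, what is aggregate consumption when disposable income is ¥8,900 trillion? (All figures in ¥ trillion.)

C = 8062

MPS = ΔS/ΔY = (-587.57 − (-704.99))/(1397 − 779) = 117.42/618 = 0.19
MPC = 1 − MPS = 0.81
Autonomous saving = -704.99 − 0.19(779) = -853, so a = 853
C = 853 + 0.81(8900) = 853 + 7209 = 8062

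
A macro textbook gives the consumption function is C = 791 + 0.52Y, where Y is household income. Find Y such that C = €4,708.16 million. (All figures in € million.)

791 + 0.52Y = 4708.16
0.52Y = 3917.16, so Y = 3917.16/0.52 = 7533

Y = 7533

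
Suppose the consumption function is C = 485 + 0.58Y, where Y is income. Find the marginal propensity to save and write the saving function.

MPS = 1 − MPC = 1 − 0.58 = 0.42
S = Y − C = -485 + 0.42Y

MPS = 0.42; S = -485 + 0.42Y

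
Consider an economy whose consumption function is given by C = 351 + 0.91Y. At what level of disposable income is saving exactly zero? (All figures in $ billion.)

Y = 3900

At break-even, C = Y: 351 + 0.91Y = Y
0.09Y = 351, so Y = 351/0.09 = 3900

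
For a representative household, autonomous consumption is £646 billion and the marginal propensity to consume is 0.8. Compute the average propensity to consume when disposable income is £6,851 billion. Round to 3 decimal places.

C = 646 + 0.8(6851) = 6126.8
APC = C/Y = 6126.8/6851 = 0.894

APC = 0.894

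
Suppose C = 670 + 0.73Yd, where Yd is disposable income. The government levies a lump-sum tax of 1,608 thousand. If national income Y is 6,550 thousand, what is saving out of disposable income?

S = 664.34

Yd = Y − T = 6550 − 1608 = 4942
C = 670 + 0.73(4942) = 670 + 3607.66 = 4277.66
S = Yd − C = 4942 − 4277.66 = 664.34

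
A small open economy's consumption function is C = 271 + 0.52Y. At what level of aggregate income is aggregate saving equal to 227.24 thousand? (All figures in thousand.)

Y = 1038

S = Y − C = -271 + 0.48Y
-271 + 0.48Y = 227.24, so 0.48Y = 498.24 and Y = 1038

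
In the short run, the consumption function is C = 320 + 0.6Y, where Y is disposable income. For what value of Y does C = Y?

Y = 800

At break-even, C = Y: 320 + 0.6Y = Y
0.4Y = 320, so Y = 320/0.4 = 800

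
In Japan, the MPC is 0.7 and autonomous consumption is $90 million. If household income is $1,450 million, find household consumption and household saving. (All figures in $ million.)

C = 1105; S = 345

C = 90 + 0.7(1450) = 90 + 1015 = 1105
S = Y − C = 1450 − 1105 = 345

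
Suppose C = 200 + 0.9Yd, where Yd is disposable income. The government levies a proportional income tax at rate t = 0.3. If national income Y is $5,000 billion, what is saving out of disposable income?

Yd = (1 − 0.3)(5000) = 0.7(5000) = 3500
C = 200 + 0.9(3500) = 200 + 3150 = 3350
S = Yd − C = 3500 − 3350 = 150

S = 150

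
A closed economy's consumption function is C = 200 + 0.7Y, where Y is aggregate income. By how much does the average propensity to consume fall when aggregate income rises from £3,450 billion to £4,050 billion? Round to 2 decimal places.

ΔAPC = 0.01

At Y = 3450: C = 200 + 0.7(3450) = 2615, APC = 2615/3450 = 0.758
At Y = 4050: C = 3035, APC = 3035/4050 = 0.749
Fall in APC = 0.758 − 0.749 = 0.009 ≈ 0.01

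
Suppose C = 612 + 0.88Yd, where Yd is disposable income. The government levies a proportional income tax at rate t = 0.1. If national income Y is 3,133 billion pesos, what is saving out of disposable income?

Yd = (1 − 0.1)(3133) = 0.9(3133) = 2819.7
C = 612 + 0.88(2819.7) = 612 + 2481.336 = 3093.336
S = Yd − C = 2819.7 − 3093.336 = -273.636

S = -273.636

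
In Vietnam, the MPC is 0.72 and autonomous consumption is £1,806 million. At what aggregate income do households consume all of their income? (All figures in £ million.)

At break-even, C = Y: 1806 + 0.72Y = Y
0.28Y = 1806, so Y = 1806/0.28 = 6450

Y = 6450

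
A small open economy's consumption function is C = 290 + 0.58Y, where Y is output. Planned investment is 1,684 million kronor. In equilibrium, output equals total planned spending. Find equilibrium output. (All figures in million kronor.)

Y = C + I = 290 + 0.58Y + 1684
Y − 0.58Y = 1974
0.42Y = 1974, so Y = 1974/0.42 = 4700

Y = 4700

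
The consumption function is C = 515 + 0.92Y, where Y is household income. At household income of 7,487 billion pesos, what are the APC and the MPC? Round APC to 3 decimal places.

APC = 0.989; MPC = 0.92

MPC = 0.92 (the slope of the consumption function)
C = 515 + 0.92(7487) = 7403.04, so APC = 7403.04/7487 = 0.989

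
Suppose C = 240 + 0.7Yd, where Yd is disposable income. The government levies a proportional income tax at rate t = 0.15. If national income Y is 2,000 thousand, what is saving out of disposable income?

S = 270

Yd = (1 − 0.15)(2000) = 0.85(2000) = 1700
C = 240 + 0.7(1700) = 240 + 1190 = 1430
S = Yd − C = 1700 − 1430 = 270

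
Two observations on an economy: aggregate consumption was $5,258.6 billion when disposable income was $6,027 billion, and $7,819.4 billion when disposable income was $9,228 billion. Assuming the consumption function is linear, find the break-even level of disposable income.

Y = 2185

MPC = (7819.4 − 5258.6)/(9228 − 6027) = 2560.8/3201 = 0.8
a = 5258.6 − 0.8(6027) = 5258.6 − 4821.6 = 437
Break-even: Y = a/(1−MPC) = 437/0.2 = 2185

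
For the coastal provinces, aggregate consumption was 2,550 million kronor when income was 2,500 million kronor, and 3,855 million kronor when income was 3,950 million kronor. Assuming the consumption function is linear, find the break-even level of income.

Y = 3000

MPC = (3855 − 2550)/(3950 − 2500) = 1305/1450 = 0.9
a = 2550 − 0.9(2500) = 2550 − 2250 = 300
Break-even: Y = a/(1−MPC) = 300/0.1 = 3000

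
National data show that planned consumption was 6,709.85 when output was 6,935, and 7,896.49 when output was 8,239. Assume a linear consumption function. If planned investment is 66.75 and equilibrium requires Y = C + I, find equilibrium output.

MPC = (7896.49 − 6709.85)/(8239 − 6935) = 1186.64/1304 = 0.91
a = 6709.85 − 0.91(6935) = 399
Equilibrium: Y = 399 + 0.91Y + 66.75
0.09Y = 465.75, so Y = 465.75/0.09 = 5175

Y = 5175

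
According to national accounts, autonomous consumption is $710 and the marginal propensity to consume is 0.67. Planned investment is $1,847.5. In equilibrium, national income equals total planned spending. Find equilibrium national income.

Y = C + I = 710 + 0.67Y + 1847.5
Y − 0.67Y = 2557.5
0.33Y = 2557.5, so Y = 2557.5/0.33 = 7750

Y = 7750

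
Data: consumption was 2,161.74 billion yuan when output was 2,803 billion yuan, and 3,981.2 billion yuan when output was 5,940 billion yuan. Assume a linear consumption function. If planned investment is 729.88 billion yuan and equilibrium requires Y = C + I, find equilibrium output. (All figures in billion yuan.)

Y = 3014

MPC = (3981.2 − 2161.74)/(5940 − 2803) = 1819.46/3137 = 0.58
a = 2161.74 − 0.58(2803) = 536
Equilibrium: Y = 536 + 0.58Y + 729.88
0.42Y = 1265.88, so Y = 1265.88/0.42 = 3014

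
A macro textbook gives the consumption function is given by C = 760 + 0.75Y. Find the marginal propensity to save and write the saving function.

MPS = 1 − MPC = 1 − 0.75 = 0.25
S = Y − C = -760 + 0.25Y

MPS = 0.25; S = -760 + 0.25Y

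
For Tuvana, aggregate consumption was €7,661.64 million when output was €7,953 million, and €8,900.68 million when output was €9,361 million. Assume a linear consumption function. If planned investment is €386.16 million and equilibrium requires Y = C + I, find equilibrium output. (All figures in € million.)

Y = 8743

MPC = (8900.68 − 7661.64)/(9361 − 7953) = 1239.04/1408 = 0.88
a = 7661.64 − 0.88(7953) = 663
Equilibrium: Y = 663 + 0.88Y + 386.16
0.12Y = 1049.16, so Y = 1049.16/0.12 = 8743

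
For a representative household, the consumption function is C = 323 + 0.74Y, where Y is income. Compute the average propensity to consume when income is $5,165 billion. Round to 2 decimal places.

C = 323 + 0.74(5165) = 4145.1
APC = C/Y = 4145.1/5165 = 0.80

APC = 0.80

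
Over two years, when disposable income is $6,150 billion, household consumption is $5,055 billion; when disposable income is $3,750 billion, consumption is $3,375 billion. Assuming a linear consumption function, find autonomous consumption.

a = 750

MPC = ΔC/ΔY = (5055 − 3375)/(6150 − 3750) = 1680/2400 = 0.7
a = C − MPC·Y = 3375 − 0.7(3750) = 3375 − 2625 = 750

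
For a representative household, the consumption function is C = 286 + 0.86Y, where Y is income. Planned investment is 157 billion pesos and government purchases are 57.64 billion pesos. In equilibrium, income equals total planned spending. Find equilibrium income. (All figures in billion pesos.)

Y = C + I + G = 286 + 0.86Y + 157 + 57.64
Y − 0.86Y = 500.64
0.14Y = 500.64, so Y = 500.64/0.14 = 3576

Y = 3576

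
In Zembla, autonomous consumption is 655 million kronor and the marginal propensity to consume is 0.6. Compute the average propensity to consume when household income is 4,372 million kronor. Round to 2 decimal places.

APC = 0.75

C = 655 + 0.6(4372) = 3278.2
APC = C/Y = 3278.2/4372 = 0.75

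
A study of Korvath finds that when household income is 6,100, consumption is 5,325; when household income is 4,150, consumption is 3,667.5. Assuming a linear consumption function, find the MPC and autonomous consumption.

MPC = ΔC/ΔY = (5325 − 3667.5)/(6100 − 4150) = 1657.5/1950 = 0.85
a = C − MPC·Y = 3667.5 − 0.85(4150) = 3667.5 − 3527.5 = 140

MPC = 0.85; a = 140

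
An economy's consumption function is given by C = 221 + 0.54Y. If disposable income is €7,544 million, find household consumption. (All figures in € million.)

C = 4294.76

C = 221 + 0.54(7544) = 221 + 4073.76 = 4294.76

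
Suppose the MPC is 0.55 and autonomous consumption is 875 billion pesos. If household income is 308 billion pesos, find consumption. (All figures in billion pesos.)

C = 875 + 0.55(308) = 875 + 169.4 = 1044.4

C = 1044.4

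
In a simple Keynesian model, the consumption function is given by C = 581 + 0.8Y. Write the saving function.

S = Y − C = Y − (581 + 0.8Y) = -581 + (1 − 0.8)Y

S = -581 + 0.2Y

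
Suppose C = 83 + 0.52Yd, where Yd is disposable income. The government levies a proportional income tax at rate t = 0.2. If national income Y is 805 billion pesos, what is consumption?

C = 417.88

Yd = (1 − 0.2)(805) = 0.8(805) = 644
C = 83 + 0.52(644) = 83 + 334.88 = 417.88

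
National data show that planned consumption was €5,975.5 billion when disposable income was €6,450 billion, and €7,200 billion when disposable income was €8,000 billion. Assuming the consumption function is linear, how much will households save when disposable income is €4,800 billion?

MPC = (7200 − 5975.5)/(8000 − 6450) = 1224.5/1550 = 0.79
a = 5975.5 − 0.79(6450) = 5975.5 − 5095.5 = 880
C = 880 + 0.79(4800) = 4672
S = 4800 − 4672 = 128

S = 128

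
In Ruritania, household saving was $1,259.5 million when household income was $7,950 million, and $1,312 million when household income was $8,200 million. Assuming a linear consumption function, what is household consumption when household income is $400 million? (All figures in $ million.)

MPS = ΔS/ΔY = (1312 − 1259.5)/(8200 − 7950) = 52.5/250 = 0.21
MPC = 1 − MPS = 0.79
Autonomous saving = 1259.5 − 0.21(7950) = -410, so a = 410
C = 410 + 0.79(400) = 410 + 316 = 726

C = 726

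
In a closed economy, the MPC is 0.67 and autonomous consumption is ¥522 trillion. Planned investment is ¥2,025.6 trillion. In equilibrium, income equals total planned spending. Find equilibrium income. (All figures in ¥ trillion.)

Y = 7720

Y = C + I = 522 + 0.67Y + 2025.6
Y − 0.67Y = 2547.6
0.33Y = 2547.6, so Y = 2547.6/0.33 = 7720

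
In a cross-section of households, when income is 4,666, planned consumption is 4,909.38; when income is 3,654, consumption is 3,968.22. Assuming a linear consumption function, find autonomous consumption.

a = 570

MPC = ΔC/ΔY = (4909.38 − 3968.22)/(4666 − 3654) = 941.16/1012 = 0.93
a = C − MPC·Y = 3968.22 − 0.93(3654) = 3968.22 − 3398.22 = 570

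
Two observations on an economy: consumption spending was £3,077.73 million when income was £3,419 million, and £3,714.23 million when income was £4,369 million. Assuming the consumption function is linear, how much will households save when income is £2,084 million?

MPC = (3714.23 − 3077.73)/(4369 − 3419) = 636.5/950 = 0.67
a = 3077.73 − 0.67(3419) = 3077.73 − 2290.73 = 787
C = 787 + 0.67(2084) = 2183.28
S = 2084 − 2183.28 = -99.28

S = -99.28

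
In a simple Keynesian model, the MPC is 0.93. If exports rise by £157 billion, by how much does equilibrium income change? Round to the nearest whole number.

The multiplier is 1/(1 − MPC) = 1/0.07.
ΔY = 157/0.07 = 2242.86 ≈ 2243

ΔY ≈ 2243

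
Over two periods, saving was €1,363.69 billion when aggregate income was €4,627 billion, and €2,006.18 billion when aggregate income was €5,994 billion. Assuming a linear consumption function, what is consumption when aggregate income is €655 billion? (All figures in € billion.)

MPS = ΔS/ΔY = (2006.18 − 1363.69)/(5994 − 4627) = 642.49/1367 = 0.47
MPC = 1 − MPS = 0.53
Autonomous saving = 1363.69 − 0.47(4627) = -811, so a = 811
C = 811 + 0.53(655) = 811 + 347.15 = 1158.15

C = 1158.15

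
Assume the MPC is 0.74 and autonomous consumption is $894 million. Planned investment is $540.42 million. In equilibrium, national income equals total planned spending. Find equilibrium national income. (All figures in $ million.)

Y = 5517

Y = C + I = 894 + 0.74Y + 540.42
Y − 0.74Y = 1434.42
0.26Y = 1434.42, so Y = 1434.42/0.26 = 5517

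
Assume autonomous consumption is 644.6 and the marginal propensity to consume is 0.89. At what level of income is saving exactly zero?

Y = 5860

At break-even, C = Y: 644.6 + 0.89Y = Y
0.11Y = 644.6, so Y = 644.6/0.11 = 5860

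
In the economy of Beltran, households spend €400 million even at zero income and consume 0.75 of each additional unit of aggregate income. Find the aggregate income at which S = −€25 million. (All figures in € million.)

Y = 1500

S = Y − C = -400 + 0.25Y
-400 + 0.25Y = -25, so 0.25Y = 375 and Y = 1500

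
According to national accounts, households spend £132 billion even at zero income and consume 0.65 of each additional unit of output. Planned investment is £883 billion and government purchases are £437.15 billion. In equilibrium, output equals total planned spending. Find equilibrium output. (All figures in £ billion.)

Y = 4149

Y = C + I + G = 132 + 0.65Y + 883 + 437.15
Y − 0.65Y = 1452.15
0.35Y = 1452.15, so Y = 1452.15/0.35 = 4149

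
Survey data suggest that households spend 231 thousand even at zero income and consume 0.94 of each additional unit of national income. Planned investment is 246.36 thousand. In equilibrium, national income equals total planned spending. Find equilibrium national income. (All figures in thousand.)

Y = 7956

Y = C + I = 231 + 0.94Y + 246.36
Y − 0.94Y = 477.36
0.06Y = 477.36, so Y = 477.36/0.06 = 7956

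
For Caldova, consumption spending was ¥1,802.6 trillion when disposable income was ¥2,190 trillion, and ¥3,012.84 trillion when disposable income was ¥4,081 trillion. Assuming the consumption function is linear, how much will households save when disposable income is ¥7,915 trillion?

MPC = (3012.84 − 1802.6)/(4081 − 2190) = 1210.24/1891 = 0.64
a = 1802.6 − 0.64(2190) = 1802.6 − 1401.6 = 401
C = 401 + 0.64(7915) = 5466.6
S = 7915 − 5466.6 = 2448.4

S = 2448.4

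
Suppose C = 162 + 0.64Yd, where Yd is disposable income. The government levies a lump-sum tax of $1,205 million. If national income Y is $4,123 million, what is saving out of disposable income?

Yd = Y − T = 4123 − 1205 = 2918
C = 162 + 0.64(2918) = 162 + 1867.52 = 2029.52
S = Yd − C = 2918 − 2029.52 = 888.48

S = 888.48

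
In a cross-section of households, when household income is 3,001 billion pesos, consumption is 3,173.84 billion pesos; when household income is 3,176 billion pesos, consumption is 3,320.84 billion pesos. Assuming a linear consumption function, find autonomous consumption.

a = 653

MPC = ΔC/ΔY = (3320.84 − 3173.84)/(3176 − 3001) = 147/175 = 0.84
a = C − MPC·Y = 3173.84 − 0.84(3001) = 3173.84 − 2520.84 = 653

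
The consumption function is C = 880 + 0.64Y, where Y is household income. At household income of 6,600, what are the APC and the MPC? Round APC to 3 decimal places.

APC = 0.773; MPC = 0.64

MPC = 0.64 (the slope of the consumption function)
C = 880 + 0.64(6600) = 5104, so APC = 5104/6600 = 0.773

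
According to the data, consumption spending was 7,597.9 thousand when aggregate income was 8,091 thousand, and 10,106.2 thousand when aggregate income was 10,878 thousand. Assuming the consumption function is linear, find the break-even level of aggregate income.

MPC = (10106.2 − 7597.9)/(10878 − 8091) = 2508.3/2787 = 0.9
a = 7597.9 − 0.9(8091) = 7597.9 − 7281.9 = 316
Break-even: Y = a/(1−MPC) = 316/0.1 = 3160

Y = 3160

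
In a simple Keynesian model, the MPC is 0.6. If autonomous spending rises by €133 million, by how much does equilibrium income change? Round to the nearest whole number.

The multiplier is 1/(1 − MPC) = 1/0.4.
ΔY = 133/0.4 = 332.50 ≈ 333

ΔY ≈ 333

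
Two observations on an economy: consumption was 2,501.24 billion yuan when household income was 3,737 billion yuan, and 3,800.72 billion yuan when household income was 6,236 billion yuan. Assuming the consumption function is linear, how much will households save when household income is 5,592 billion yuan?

MPC = (3800.72 − 2501.24)/(6236 − 3737) = 1299.48/2499 = 0.52
a = 2501.24 − 0.52(3737) = 2501.24 − 1943.24 = 558
C = 558 + 0.52(5592) = 3465.84
S = 5592 − 3465.84 = 2126.16

S = 2126.16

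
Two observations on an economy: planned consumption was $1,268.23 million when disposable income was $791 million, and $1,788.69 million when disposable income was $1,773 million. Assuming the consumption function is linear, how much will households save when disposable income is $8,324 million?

S = 3063.28

MPC = (1788.69 − 1268.23)/(1773 − 791) = 520.46/982 = 0.53
a = 1268.23 − 0.53(791) = 1268.23 − 419.23 = 849
C = 849 + 0.53(8324) = 5260.72
S = 8324 − 5260.72 = 3063.28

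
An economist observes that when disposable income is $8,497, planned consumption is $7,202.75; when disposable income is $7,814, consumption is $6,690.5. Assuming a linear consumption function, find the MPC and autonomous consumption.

MPC = 0.75; a = 830

MPC = ΔC/ΔY = (7202.75 − 6690.5)/(8497 − 7814) = 512.25/683 = 0.75
a = C − MPC·Y = 6690.5 − 0.75(7814) = 6690.5 − 5860.5 = 830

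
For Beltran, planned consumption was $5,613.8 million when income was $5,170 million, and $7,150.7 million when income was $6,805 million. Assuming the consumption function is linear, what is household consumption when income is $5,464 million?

C = 5890.16

MPC = (7150.7 − 5613.8)/(6805 − 5170) = 1536.9/1635 = 0.94
a = 5613.8 − 0.94(5170) = 5613.8 − 4859.8 = 754
C = 754 + 0.94(5464) = 754 + 5136.16 = 5890.16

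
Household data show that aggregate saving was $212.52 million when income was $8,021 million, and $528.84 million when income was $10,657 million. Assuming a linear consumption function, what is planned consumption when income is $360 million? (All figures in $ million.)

MPS = ΔS/ΔY = (528.84 − 212.52)/(10657 − 8021) = 316.32/2636 = 0.12
MPC = 1 − MPS = 0.88
Autonomous saving = 212.52 − 0.12(8021) = -750, so a = 750
C = 750 + 0.88(360) = 750 + 316.8 = 1066.8

C = 1066.8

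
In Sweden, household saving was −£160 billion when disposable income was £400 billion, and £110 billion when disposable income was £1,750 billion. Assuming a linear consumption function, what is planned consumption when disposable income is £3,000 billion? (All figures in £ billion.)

C = 2640

MPS = ΔS/ΔY = (110 − (-160))/(1750 − 400) = 270/1350 = 0.2
MPC = 1 − MPS = 0.8
Autonomous saving = -160 − 0.2(400) = -240, so a = 240
C = 240 + 0.8(3000) = 240 + 2400 = 2640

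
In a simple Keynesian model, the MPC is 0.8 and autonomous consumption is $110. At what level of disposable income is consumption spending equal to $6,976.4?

Y = 8583

110 + 0.8Y = 6976.4
0.8Y = 6866.4, so Y = 6866.4/0.8 = 8583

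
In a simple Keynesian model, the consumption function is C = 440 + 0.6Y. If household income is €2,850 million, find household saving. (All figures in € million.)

C = 440 + 0.6(2850) = 440 + 1710 = 2150
S = Y − C = 2850 − 2150 = 700

S = 700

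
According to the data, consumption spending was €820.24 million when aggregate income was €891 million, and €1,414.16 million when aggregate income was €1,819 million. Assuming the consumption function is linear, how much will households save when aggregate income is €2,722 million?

MPC = (1414.16 − 820.24)/(1819 − 891) = 593.92/928 = 0.64
a = 820.24 − 0.64(891) = 820.24 − 570.24 = 250
C = 250 + 0.64(2722) = 1992.08
S = 2722 − 1992.08 = 729.92

S = 729.92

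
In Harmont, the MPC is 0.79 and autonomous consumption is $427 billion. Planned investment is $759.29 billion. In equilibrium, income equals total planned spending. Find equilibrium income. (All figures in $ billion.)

Y = C + I = 427 + 0.79Y + 759.29
Y − 0.79Y = 1186.29
0.21Y = 1186.29, so Y = 1186.29/0.21 = 5649

Y = 5649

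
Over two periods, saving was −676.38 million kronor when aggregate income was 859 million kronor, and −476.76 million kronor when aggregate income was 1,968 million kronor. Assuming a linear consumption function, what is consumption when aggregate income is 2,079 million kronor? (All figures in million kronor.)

C = 2535.78

MPS = ΔS/ΔY = (-476.76 − (-676.38))/(1968 − 859) = 199.62/1109 = 0.18
MPC = 1 − MPS = 0.82
Autonomous saving = -676.38 − 0.18(859) = -831, so a = 831
C = 831 + 0.82(2079) = 831 + 1704.78 = 2535.78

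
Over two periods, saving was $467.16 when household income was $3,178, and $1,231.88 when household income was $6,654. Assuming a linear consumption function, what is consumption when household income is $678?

C = 760.84

MPS = ΔS/ΔY = (1231.88 − 467.16)/(6654 − 3178) = 764.72/3476 = 0.22
MPC = 1 − MPS = 0.78
Autonomous saving = 467.16 − 0.22(3178) = -232, so a = 232
C = 232 + 0.78(678) = 232 + 528.84 = 760.84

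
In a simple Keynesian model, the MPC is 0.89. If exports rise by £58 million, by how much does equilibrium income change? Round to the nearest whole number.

ΔY ≈ 527

The multiplier is 1/(1 − MPC) = 1/0.11.
ΔY = 58/0.11 = 527.27 ≈ 527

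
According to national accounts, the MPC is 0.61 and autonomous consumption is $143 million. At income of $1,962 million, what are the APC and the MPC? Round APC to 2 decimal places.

MPC = 0.61 (the slope of the consumption function)
C = 143 + 0.61(1962) = 1339.82, so APC = 1339.82/1962 = 0.68

APC = 0.68; MPC = 0.61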